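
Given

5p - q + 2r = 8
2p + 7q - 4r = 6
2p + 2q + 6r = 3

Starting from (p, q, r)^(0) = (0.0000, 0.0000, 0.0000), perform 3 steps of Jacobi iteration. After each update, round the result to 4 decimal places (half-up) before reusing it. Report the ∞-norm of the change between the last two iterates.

0.4598

Iteration 1:
  p = (8 - (-1)·0.0000 - (2)·0.0000) / (5) = 1.6000
  q = (6 - (2)·0.0000 - (-4)·0.0000) / (7) = 0.8571
  r = (3 - (2)·0.0000 - (2)·0.0000) / (6) = 0.5000
Iteration 2:
  p = (8 - (-1)·0.8571 - (2)·0.5000) / (5) = 1.5714
  q = (6 - (2)·1.6000 - (-4)·0.5000) / (7) = 0.6857
  r = (3 - (2)·1.6000 - (2)·0.8571) / (6) = -0.3190
Iteration 3:
  p = (8 - (-1)·0.6857 - (2)·-0.3190) / (5) = 1.8647
  q = (6 - (2)·1.5714 - (-4)·-0.3190) / (7) = 0.2259
  r = (3 - (2)·1.5714 - (2)·0.6857) / (6) = -0.2524
Change: (0.2933, -0.4598, 0.0666) → max |·| = 0.4598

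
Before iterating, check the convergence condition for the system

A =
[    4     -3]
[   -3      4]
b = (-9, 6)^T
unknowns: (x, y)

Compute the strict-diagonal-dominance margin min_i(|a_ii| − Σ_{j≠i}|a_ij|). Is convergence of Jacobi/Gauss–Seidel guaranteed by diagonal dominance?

1

row 1: |4| − (3) = 1
row 2: |4| − (3) = 1
minimum over rows = 1 → strictly diagonally dominant (convergence guaranteed)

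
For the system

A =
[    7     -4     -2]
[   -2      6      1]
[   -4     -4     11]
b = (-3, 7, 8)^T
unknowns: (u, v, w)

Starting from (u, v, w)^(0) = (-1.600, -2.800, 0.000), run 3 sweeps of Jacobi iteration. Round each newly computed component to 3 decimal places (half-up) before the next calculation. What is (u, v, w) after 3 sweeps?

Iteration 1:
  u = (-3 - (-4)·-2.800 - (-2)·0.000) / (7) = -2.029
  v = (7 - (-2)·-1.600 - (1)·0.000) / (6) = 0.633
  w = (8 - (-4)·-1.600 - (-4)·-2.800) / (11) = -0.873
Iteration 2:
  u = (-3 - (-4)·0.633 - (-2)·-0.873) / (7) = -0.316
  v = (7 - (-2)·-2.029 - (1)·-0.873) / (6) = 0.636
  w = (8 - (-4)·-2.029 - (-4)·0.633) / (11) = 0.220
Iteration 3:
  u = (-3 - (-4)·0.636 - (-2)·0.220) / (7) = -0.002
  v = (7 - (-2)·-0.316 - (1)·0.220) / (6) = 1.025
  w = (8 - (-4)·-0.316 - (-4)·0.636) / (11) = 0.844

(-0.002, 1.025, 0.844)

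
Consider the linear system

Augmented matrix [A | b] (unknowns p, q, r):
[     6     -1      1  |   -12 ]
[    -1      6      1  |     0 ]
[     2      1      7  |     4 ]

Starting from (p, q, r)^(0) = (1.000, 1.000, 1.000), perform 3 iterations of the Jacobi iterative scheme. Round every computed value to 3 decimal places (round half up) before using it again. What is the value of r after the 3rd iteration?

1.201

Iteration 1:
  p = (-12 - (-1)·1.000 - (1)·1.000) / (6) = -2.000
  q = (0 - (-1)·1.000 - (1)·1.000) / (6) = 0.000
  r = (4 - (2)·1.000 - (1)·1.000) / (7) = 0.143
Iteration 2:
  p = (-12 - (-1)·0.000 - (1)·0.143) / (6) = -2.024
  q = (0 - (-1)·-2.000 - (1)·0.143) / (6) = -0.357
  r = (4 - (2)·-2.000 - (1)·0.000) / (7) = 1.143
Iteration 3:
  p = (-12 - (-1)·-0.357 - (1)·1.143) / (6) = -2.250
  q = (0 - (-1)·-2.024 - (1)·1.143) / (6) = -0.528
  r = (4 - (2)·-2.024 - (1)·-0.357) / (7) = 1.201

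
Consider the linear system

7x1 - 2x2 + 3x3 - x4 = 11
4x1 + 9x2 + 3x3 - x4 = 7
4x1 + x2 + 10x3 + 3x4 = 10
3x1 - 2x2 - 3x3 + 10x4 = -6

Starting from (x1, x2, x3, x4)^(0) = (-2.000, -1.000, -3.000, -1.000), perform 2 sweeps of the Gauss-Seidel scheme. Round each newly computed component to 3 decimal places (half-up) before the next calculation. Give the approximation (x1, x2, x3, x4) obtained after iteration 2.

Iteration 1:
  x1 = (11 - (-2)·-1.000 - (3)·-3.000 - (-1)·-1.000) / (7) = 2.429
  x2 = (7 - (4)·2.429 - (3)·-3.000 - (-1)·-1.000) / (9) = 0.587
  x3 = (10 - (4)·2.429 - (1)·0.587 - (3)·-1.000) / (10) = 0.270
  x4 = (-6 - (3)·2.429 - (-2)·0.587 - (-3)·0.270) / (10) = -1.130
Iteration 2:
  x1 = (11 - (-2)·0.587 - (3)·0.270 - (-1)·-1.130) / (7) = 1.462
  x2 = (7 - (4)·1.462 - (3)·0.270 - (-1)·-1.130) / (9) = -0.088
  x3 = (10 - (4)·1.462 - (1)·-0.088 - (3)·-1.130) / (10) = 0.763
  x4 = (-6 - (3)·1.462 - (-2)·-0.088 - (-3)·0.763) / (10) = -0.827

(1.462, -0.088, 0.763, -0.827)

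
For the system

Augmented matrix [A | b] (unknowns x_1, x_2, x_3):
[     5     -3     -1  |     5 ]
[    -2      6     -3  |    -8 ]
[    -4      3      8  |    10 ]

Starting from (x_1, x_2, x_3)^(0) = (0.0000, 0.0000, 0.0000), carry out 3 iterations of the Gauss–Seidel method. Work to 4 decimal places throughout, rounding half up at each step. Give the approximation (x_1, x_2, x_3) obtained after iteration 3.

(1.3347, -0.0580, 1.9391)

Iteration 1:
  x_1 = (5 - (-3)·0.0000 - (-1)·0.0000) / (5) = 1.0000
  x_2 = (-8 - (-2)·1.0000 - (-3)·0.0000) / (6) = -1.0000
  x_3 = (10 - (-4)·1.0000 - (3)·-1.0000) / (8) = 2.1250
Iteration 2:
  x_1 = (5 - (-3)·-1.0000 - (-1)·2.1250) / (5) = 0.8250
  x_2 = (-8 - (-2)·0.8250 - (-3)·2.1250) / (6) = 0.0042
  x_3 = (10 - (-4)·0.8250 - (3)·0.0042) / (8) = 1.6609
Iteration 3:
  x_1 = (5 - (-3)·0.0042 - (-1)·1.6609) / (5) = 1.3347
  x_2 = (-8 - (-2)·1.3347 - (-3)·1.6609) / (6) = -0.0580
  x_3 = (10 - (-4)·1.3347 - (3)·-0.0580) / (8) = 1.9391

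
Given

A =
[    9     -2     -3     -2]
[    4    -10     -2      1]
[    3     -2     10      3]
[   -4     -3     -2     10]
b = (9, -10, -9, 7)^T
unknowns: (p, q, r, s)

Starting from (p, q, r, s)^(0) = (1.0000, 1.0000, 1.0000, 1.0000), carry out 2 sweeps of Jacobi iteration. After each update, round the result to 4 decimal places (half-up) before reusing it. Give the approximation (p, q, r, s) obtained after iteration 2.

(1.2111, 2.1311, -1.6533, 1.5411)

Iteration 1:
  p = (9 - (-2)·1.0000 - (-3)·1.0000 - (-2)·1.0000) / (9) = 1.7778
  q = (-10 - (4)·1.0000 - (-2)·1.0000 - (1)·1.0000) / (-10) = 1.3000
  r = (-9 - (3)·1.0000 - (-2)·1.0000 - (3)·1.0000) / (10) = -1.3000
  s = (7 - (-4)·1.0000 - (-3)·1.0000 - (-2)·1.0000) / (10) = 1.6000
Iteration 2:
  p = (9 - (-2)·1.3000 - (-3)·-1.3000 - (-2)·1.6000) / (9) = 1.2111
  q = (-10 - (4)·1.7778 - (-2)·-1.3000 - (1)·1.6000) / (-10) = 2.1311
  r = (-9 - (3)·1.7778 - (-2)·1.3000 - (3)·1.6000) / (10) = -1.6533
  s = (7 - (-4)·1.7778 - (-3)·1.3000 - (-2)·-1.3000) / (10) = 1.5411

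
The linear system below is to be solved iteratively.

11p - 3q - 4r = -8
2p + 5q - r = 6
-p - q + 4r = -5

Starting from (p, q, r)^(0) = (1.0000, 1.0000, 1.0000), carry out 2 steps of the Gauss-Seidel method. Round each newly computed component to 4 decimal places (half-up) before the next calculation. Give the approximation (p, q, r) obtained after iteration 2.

Iteration 1:
  p = (-8 - (-3)·1.0000 - (-4)·1.0000) / (11) = -0.0909
  q = (6 - (2)·-0.0909 - (-1)·1.0000) / (5) = 1.4364
  r = (-5 - (-1)·-0.0909 - (-1)·1.4364) / (4) = -0.9136
Iteration 2:
  p = (-8 - (-3)·1.4364 - (-4)·-0.9136) / (11) = -0.6677
  q = (6 - (2)·-0.6677 - (-1)·-0.9136) / (5) = 1.2844
  r = (-5 - (-1)·-0.6677 - (-1)·1.2844) / (4) = -1.0958

(-0.6677, 1.2844, -1.0958)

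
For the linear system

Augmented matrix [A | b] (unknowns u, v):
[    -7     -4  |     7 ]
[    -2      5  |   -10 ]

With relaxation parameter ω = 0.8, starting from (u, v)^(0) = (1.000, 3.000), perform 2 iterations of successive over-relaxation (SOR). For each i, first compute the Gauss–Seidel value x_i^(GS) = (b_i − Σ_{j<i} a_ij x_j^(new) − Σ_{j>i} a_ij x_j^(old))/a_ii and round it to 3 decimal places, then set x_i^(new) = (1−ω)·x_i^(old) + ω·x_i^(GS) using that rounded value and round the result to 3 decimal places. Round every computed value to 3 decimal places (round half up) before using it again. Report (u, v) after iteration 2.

Iteration 1:
  u: GS value = (7 - (-4)·3.000) / (-7) = -2.714;  u ← (1−ω)·1.000 + ω·-2.714 = -1.971
  v: GS value = (-10 - (-2)·-1.971) / (5) = -2.788;  v ← (1−ω)·3.000 + ω·-2.788 = -1.630
Iteration 2:
  u: GS value = (7 - (-4)·-1.630) / (-7) = -0.069;  u ← (1−ω)·-1.971 + ω·-0.069 = -0.449
  v: GS value = (-10 - (-2)·-0.449) / (5) = -2.180;  v ← (1−ω)·-1.630 + ω·-2.180 = -2.070

(-0.449, -2.070)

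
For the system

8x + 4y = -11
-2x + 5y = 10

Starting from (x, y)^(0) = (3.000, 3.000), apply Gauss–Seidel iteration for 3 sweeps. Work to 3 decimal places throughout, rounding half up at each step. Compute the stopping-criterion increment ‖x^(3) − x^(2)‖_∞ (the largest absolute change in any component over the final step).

Iteration 1:
  x = (-11 - (4)·3.000) / (8) = -2.875
  y = (10 - (-2)·-2.875) / (5) = 0.850
Iteration 2:
  x = (-11 - (4)·0.850) / (8) = -1.800
  y = (10 - (-2)·-1.800) / (5) = 1.280
Iteration 3:
  x = (-11 - (4)·1.280) / (8) = -2.015
  y = (10 - (-2)·-2.015) / (5) = 1.194
Change: (-0.215, -0.086) → max |·| = 0.215

0.215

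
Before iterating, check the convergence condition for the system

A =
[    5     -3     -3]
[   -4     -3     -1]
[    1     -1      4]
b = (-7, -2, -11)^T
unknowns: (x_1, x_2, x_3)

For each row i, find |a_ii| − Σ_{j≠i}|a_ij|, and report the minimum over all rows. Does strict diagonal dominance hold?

-2

row 1: |5| − (3+3) = -1
row 2: |-3| − (4+1) = -2
row 3: |4| − (1+1) = 2
minimum over rows = -2 → not strictly diagonally dominant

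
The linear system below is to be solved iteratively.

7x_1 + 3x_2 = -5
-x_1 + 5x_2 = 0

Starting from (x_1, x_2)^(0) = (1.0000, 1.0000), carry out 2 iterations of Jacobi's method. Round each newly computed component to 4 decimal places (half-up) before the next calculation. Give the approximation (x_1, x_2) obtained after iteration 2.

(-0.8000, -0.2286)

Iteration 1:
  x_1 = (-5 - (3)·1.0000) / (7) = -1.1429
  x_2 = (0 - (-1)·1.0000) / (5) = 0.2000
Iteration 2:
  x_1 = (-5 - (3)·0.2000) / (7) = -0.8000
  x_2 = (0 - (-1)·-1.1429) / (5) = -0.2286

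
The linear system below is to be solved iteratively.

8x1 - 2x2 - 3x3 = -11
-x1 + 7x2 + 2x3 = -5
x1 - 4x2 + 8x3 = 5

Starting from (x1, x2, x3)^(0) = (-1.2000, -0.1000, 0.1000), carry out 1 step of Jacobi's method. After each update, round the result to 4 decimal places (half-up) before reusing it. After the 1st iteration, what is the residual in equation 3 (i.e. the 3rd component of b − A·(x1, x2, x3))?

Iteration 1:
  x1 = (-11 - (-2)·-0.1000 - (-3)·0.1000) / (8) = -1.3625
  x2 = (-5 - (-1)·-1.2000 - (2)·0.1000) / (7) = -0.9143
  x3 = (5 - (1)·-1.2000 - (-4)·-0.1000) / (8) = 0.7250
Residual b − A·x = (0.2464, -1.4124, -3.0947)

-3.0947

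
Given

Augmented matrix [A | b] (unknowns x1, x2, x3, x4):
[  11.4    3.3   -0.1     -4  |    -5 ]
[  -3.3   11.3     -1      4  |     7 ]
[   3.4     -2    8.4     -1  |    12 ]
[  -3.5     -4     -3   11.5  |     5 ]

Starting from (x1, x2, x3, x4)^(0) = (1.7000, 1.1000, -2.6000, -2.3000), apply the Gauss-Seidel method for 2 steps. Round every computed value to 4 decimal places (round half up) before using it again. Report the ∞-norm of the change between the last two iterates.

1.2053

Iteration 1:
  x1 = (-5 - (3.3)·1.1000 - (-0.1)·-2.6000 - (-4)·-2.3000) / (11.4) = -1.5868
  x2 = (7 - (-3.3)·-1.5868 - (-1)·-2.6000 - (4)·-2.3000) / (11.3) = 0.7401
  x3 = (12 - (3.4)·-1.5868 - (-2)·0.7401 - (-1)·-2.3000) / (8.4) = 1.9733
  x4 = (5 - (-3.5)·-1.5868 - (-4)·0.7401 - (-3)·1.9733) / (11.5) = 0.7240
Iteration 2:
  x1 = (-5 - (3.3)·0.7401 - (-0.1)·1.9733 - (-4)·0.7240) / (11.4) = -0.3815
  x2 = (7 - (-3.3)·-0.3815 - (-1)·1.9733 - (4)·0.7240) / (11.3) = 0.4264
  x3 = (12 - (3.4)·-0.3815 - (-2)·0.4264 - (-1)·0.7240) / (8.4) = 1.7707
  x4 = (5 - (-3.5)·-0.3815 - (-4)·0.4264 - (-3)·1.7707) / (11.5) = 0.9289
Change: (1.2053, -0.3137, -0.2026, 0.2049) → max |·| = 1.2053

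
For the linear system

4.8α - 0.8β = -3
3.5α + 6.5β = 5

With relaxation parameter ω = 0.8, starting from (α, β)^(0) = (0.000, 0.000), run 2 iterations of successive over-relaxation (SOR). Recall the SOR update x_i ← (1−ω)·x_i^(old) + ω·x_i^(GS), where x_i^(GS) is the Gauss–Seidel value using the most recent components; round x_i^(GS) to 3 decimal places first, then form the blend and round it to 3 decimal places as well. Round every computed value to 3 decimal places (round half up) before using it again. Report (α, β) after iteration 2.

Iteration 1:
  α: GS value = (-3 - (-0.8)·0.000) / (4.8) = -0.625;  α ← (1−ω)·0.000 + ω·-0.625 = -0.500
  β: GS value = (5 - (3.5)·-0.500) / (6.5) = 1.038;  β ← (1−ω)·0.000 + ω·1.038 = 0.830
Iteration 2:
  α: GS value = (-3 - (-0.8)·0.830) / (4.8) = -0.487;  α ← (1−ω)·-0.500 + ω·-0.487 = -0.490
  β: GS value = (5 - (3.5)·-0.490) / (6.5) = 1.033;  β ← (1−ω)·0.830 + ω·1.033 = 0.992

(-0.490, 0.992)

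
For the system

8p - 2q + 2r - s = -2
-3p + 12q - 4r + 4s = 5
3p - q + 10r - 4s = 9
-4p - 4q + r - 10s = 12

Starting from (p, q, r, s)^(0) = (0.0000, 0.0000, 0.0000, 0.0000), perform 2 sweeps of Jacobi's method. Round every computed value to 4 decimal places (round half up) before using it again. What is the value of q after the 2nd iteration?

Iteration 1:
  p = (-2 - (-2)·0.0000 - (2)·0.0000 - (-1)·0.0000) / (8) = -0.2500
  q = (5 - (-3)·0.0000 - (-4)·0.0000 - (4)·0.0000) / (12) = 0.4167
  r = (9 - (3)·0.0000 - (-1)·0.0000 - (-4)·0.0000) / (10) = 0.9000
  s = (12 - (-4)·0.0000 - (-4)·0.0000 - (1)·0.0000) / (-10) = -1.2000
Iteration 2:
  p = (-2 - (-2)·0.4167 - (2)·0.9000 - (-1)·-1.2000) / (8) = -0.5208
  q = (5 - (-3)·-0.2500 - (-4)·0.9000 - (4)·-1.2000) / (12) = 1.0542
  r = (9 - (3)·-0.2500 - (-1)·0.4167 - (-4)·-1.2000) / (10) = 0.5367
  s = (12 - (-4)·-0.2500 - (-4)·0.4167 - (1)·0.9000) / (-10) = -1.1767

1.0542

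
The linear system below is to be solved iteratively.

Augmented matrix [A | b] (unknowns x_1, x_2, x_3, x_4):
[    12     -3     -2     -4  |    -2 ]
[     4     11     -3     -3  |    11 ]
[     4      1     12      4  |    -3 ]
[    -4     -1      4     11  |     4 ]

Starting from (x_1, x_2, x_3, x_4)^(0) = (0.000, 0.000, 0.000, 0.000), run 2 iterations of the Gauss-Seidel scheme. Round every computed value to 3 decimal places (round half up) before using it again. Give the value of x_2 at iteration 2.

Iteration 1:
  x_1 = (-2 - (-3)·0.000 - (-2)·0.000 - (-4)·0.000) / (12) = -0.167
  x_2 = (11 - (4)·-0.167 - (-3)·0.000 - (-3)·0.000) / (11) = 1.061
  x_3 = (-3 - (4)·-0.167 - (1)·1.061 - (4)·0.000) / (12) = -0.283
  x_4 = (4 - (-4)·-0.167 - (-1)·1.061 - (4)·-0.283) / (11) = 0.502
Iteration 2:
  x_1 = (-2 - (-3)·1.061 - (-2)·-0.283 - (-4)·0.502) / (12) = 0.219
  x_2 = (11 - (4)·0.219 - (-3)·-0.283 - (-3)·0.502) / (11) = 0.980
  x_3 = (-3 - (4)·0.219 - (1)·0.980 - (4)·0.502) / (12) = -0.572
  x_4 = (4 - (-4)·0.219 - (-1)·0.980 - (4)·-0.572) / (11) = 0.740

0.980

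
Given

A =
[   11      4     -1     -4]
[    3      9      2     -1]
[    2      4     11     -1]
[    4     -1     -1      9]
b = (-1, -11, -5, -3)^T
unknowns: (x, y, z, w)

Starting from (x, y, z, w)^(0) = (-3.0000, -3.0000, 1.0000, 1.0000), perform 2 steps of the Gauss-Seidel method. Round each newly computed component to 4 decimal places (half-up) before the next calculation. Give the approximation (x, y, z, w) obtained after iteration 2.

Iteration 1:
  x = (-1 - (4)·-3.0000 - (-1)·1.0000 - (-4)·1.0000) / (11) = 1.4545
  y = (-11 - (3)·1.4545 - (2)·1.0000 - (-1)·1.0000) / (9) = -1.8182
  z = (-5 - (2)·1.4545 - (4)·-1.8182 - (-1)·1.0000) / (11) = 0.0331
  w = (-3 - (4)·1.4545 - (-1)·-1.8182 - (-1)·0.0331) / (9) = -1.1781
Iteration 2:
  x = (-1 - (4)·-1.8182 - (-1)·0.0331 - (-4)·-1.1781) / (11) = 0.1449
  y = (-11 - (3)·0.1449 - (2)·0.0331 - (-1)·-1.1781) / (9) = -1.4088
  z = (-5 - (2)·0.1449 - (4)·-1.4088 - (-1)·-1.1781) / (11) = -0.0757
  w = (-3 - (4)·0.1449 - (-1)·-1.4088 - (-1)·-0.0757) / (9) = -0.5627

(0.1449, -1.4088, -0.0757, -0.5627)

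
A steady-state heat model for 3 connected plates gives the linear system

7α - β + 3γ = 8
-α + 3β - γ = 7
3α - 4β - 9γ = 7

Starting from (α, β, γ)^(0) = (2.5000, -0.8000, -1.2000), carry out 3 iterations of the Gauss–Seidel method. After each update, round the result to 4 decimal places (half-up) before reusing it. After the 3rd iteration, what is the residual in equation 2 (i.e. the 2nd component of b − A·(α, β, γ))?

Iteration 1:
  α = (8 - (-1)·-0.8000 - (3)·-1.2000) / (7) = 1.5429
  β = (7 - (-1)·1.5429 - (-1)·-1.2000) / (3) = 2.4476
  γ = (7 - (3)·1.5429 - (-4)·2.4476) / (-9) = -1.3513
Iteration 2:
  α = (8 - (-1)·2.4476 - (3)·-1.3513) / (7) = 2.0716
  β = (7 - (-1)·2.0716 - (-1)·-1.3513) / (3) = 2.5734
  γ = (7 - (3)·2.0716 - (-4)·2.5734) / (-9) = -1.2310
Iteration 3:
  α = (8 - (-1)·2.5734 - (3)·-1.2310) / (7) = 2.0381
  β = (7 - (-1)·2.0381 - (-1)·-1.2310) / (3) = 2.6024
  γ = (7 - (3)·2.0381 - (-4)·2.6024) / (-9) = -1.2550
Residual b − A·x = (0.1007, -0.0241, 0.0003)

-0.0241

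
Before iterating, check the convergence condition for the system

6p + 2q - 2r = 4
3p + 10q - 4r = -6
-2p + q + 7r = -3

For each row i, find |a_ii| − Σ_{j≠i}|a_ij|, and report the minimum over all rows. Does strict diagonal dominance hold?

2

row 1: |6| − (2+2) = 2
row 2: |10| − (3+4) = 3
row 3: |7| − (2+1) = 4
minimum over rows = 2 → strictly diagonally dominant (convergence guaranteed)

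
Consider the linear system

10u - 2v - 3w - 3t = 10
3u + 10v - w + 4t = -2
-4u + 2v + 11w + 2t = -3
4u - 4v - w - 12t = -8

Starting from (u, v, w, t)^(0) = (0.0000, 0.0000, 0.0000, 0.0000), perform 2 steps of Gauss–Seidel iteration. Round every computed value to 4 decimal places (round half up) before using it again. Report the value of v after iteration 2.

-1.0324

Iteration 1:
  u = (10 - (-2)·0.0000 - (-3)·0.0000 - (-3)·0.0000) / (10) = 1.0000
  v = (-2 - (3)·1.0000 - (-1)·0.0000 - (4)·0.0000) / (10) = -0.5000
  w = (-3 - (-4)·1.0000 - (2)·-0.5000 - (2)·0.0000) / (11) = 0.1818
  t = (-8 - (4)·1.0000 - (-4)·-0.5000 - (-1)·0.1818) / (-12) = 1.1515
Iteration 2:
  u = (10 - (-2)·-0.5000 - (-3)·0.1818 - (-3)·1.1515) / (10) = 1.3000
  v = (-2 - (3)·1.3000 - (-1)·0.1818 - (4)·1.1515) / (10) = -1.0324
  w = (-3 - (-4)·1.3000 - (2)·-1.0324 - (2)·1.1515) / (11) = 0.1783
  t = (-8 - (4)·1.3000 - (-4)·-1.0324 - (-1)·0.1783) / (-12) = 1.4293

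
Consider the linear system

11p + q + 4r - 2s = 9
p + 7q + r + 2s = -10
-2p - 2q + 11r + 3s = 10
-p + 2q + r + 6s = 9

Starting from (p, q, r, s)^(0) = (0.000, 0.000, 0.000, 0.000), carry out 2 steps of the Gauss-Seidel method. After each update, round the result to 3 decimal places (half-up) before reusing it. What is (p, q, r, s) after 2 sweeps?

(1.044, -2.266, 0.135, 2.407)

Iteration 1:
  p = (9 - (1)·0.000 - (4)·0.000 - (-2)·0.000) / (11) = 0.818
  q = (-10 - (1)·0.818 - (1)·0.000 - (2)·0.000) / (7) = -1.545
  r = (10 - (-2)·0.818 - (-2)·-1.545 - (3)·0.000) / (11) = 0.777
  s = (9 - (-1)·0.818 - (2)·-1.545 - (1)·0.777) / (6) = 2.022
Iteration 2:
  p = (9 - (1)·-1.545 - (4)·0.777 - (-2)·2.022) / (11) = 1.044
  q = (-10 - (1)·1.044 - (1)·0.777 - (2)·2.022) / (7) = -2.266
  r = (10 - (-2)·1.044 - (-2)·-2.266 - (3)·2.022) / (11) = 0.135
  s = (9 - (-1)·1.044 - (2)·-2.266 - (1)·0.135) / (6) = 2.407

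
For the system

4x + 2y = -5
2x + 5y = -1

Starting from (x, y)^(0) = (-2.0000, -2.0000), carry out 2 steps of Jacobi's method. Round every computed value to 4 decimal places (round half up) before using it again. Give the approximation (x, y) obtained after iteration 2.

Iteration 1:
  x = (-5 - (2)·-2.0000) / (4) = -0.2500
  y = (-1 - (2)·-2.0000) / (5) = 0.6000
Iteration 2:
  x = (-5 - (2)·0.6000) / (4) = -1.5500
  y = (-1 - (2)·-0.2500) / (5) = -0.1000

(-1.5500, -0.1000)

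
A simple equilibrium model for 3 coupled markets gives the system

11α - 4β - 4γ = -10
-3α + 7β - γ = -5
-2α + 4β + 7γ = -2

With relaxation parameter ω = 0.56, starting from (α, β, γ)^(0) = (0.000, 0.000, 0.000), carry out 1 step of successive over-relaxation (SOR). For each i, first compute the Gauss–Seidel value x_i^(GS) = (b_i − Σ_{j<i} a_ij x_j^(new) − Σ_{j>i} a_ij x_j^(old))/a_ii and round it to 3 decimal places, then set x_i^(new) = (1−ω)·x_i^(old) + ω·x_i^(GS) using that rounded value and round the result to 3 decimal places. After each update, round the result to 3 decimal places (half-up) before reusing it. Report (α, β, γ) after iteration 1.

Iteration 1:
  α: GS value = (-10 - (-4)·0.000 - (-4)·0.000) / (11) = -0.909;  α ← (1−ω)·0.000 + ω·-0.909 = -0.509
  β: GS value = (-5 - (-3)·-0.509 - (-1)·0.000) / (7) = -0.932;  β ← (1−ω)·0.000 + ω·-0.932 = -0.522
  γ: GS value = (-2 - (-2)·-0.509 - (4)·-0.522) / (7) = -0.133;  γ ← (1−ω)·0.000 + ω·-0.133 = -0.074

(-0.509, -0.522, -0.074)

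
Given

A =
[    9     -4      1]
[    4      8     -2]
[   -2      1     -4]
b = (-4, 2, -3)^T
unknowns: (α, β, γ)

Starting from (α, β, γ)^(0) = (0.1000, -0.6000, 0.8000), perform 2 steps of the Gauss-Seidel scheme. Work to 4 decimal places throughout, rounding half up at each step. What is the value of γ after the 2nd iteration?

Iteration 1:
  α = (-4 - (-4)·-0.6000 - (1)·0.8000) / (9) = -0.8000
  β = (2 - (4)·-0.8000 - (-2)·0.8000) / (8) = 0.8500
  γ = (-3 - (-2)·-0.8000 - (1)·0.8500) / (-4) = 1.3625
Iteration 2:
  α = (-4 - (-4)·0.8500 - (1)·1.3625) / (9) = -0.2181
  β = (2 - (4)·-0.2181 - (-2)·1.3625) / (8) = 0.6997
  γ = (-3 - (-2)·-0.2181 - (1)·0.6997) / (-4) = 1.0340

1.0340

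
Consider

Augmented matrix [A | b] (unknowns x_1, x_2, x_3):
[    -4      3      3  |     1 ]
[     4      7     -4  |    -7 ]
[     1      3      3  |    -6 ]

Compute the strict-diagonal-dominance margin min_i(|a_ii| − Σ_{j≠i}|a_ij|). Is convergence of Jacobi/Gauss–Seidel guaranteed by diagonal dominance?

-2

row 1: |-4| − (3+3) = -2
row 2: |7| − (4+4) = -1
row 3: |3| − (1+3) = -1
minimum over rows = -2 → not strictly diagonally dominant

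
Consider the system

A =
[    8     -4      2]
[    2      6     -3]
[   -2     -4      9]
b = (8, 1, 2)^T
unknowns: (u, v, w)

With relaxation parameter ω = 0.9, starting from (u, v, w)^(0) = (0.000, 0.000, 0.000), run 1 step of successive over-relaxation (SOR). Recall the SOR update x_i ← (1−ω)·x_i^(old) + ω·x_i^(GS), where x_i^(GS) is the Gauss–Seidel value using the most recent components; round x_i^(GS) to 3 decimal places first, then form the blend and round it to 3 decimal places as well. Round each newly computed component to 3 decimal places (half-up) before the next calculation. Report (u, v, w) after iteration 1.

(0.900, -0.120, 0.332)

Iteration 1:
  u: GS value = (8 - (-4)·0.000 - (2)·0.000) / (8) = 1.000;  u ← (1−ω)·0.000 + ω·1.000 = 0.900
  v: GS value = (1 - (2)·0.900 - (-3)·0.000) / (6) = -0.133;  v ← (1−ω)·0.000 + ω·-0.133 = -0.120
  w: GS value = (2 - (-2)·0.900 - (-4)·-0.120) / (9) = 0.369;  w ← (1−ω)·0.000 + ω·0.369 = 0.332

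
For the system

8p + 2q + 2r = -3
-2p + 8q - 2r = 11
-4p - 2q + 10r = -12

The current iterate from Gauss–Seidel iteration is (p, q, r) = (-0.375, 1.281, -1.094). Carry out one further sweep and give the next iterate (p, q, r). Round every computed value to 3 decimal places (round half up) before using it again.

(-0.422, 0.996, -1.170)

One sweep:
  p = (-3 - (2)·1.281 - (2)·-1.094) / (8) = -0.422
  q = (11 - (-2)·-0.422 - (-2)·-1.094) / (8) = 0.996
  r = (-12 - (-4)·-0.422 - (-2)·0.996) / (10) = -1.170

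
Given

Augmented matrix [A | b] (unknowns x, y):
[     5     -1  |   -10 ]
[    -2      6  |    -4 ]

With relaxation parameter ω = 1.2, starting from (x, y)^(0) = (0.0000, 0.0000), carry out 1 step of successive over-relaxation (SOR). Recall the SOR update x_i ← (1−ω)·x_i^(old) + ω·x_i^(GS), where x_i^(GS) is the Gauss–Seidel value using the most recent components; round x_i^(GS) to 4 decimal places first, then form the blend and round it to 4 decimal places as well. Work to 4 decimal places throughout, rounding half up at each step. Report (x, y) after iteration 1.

Iteration 1:
  x: GS value = (-10 - (-1)·0.0000) / (5) = -2.0000;  x ← (1−ω)·0.0000 + ω·-2.0000 = -2.4000
  y: GS value = (-4 - (-2)·-2.4000) / (6) = -1.4667;  y ← (1−ω)·0.0000 + ω·-1.4667 = -1.7600

(-2.4000, -1.7600)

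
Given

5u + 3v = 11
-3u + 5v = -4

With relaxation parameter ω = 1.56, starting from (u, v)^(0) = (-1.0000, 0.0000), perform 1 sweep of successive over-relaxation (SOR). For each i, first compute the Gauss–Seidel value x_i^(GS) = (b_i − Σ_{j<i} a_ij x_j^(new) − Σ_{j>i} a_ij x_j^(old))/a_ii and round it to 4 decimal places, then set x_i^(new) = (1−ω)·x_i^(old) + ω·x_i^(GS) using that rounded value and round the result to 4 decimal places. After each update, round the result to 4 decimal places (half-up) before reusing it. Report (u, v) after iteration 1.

Iteration 1:
  u: GS value = (11 - (3)·0.0000) / (5) = 2.2000;  u ← (1−ω)·-1.0000 + ω·2.2000 = 3.9920
  v: GS value = (-4 - (-3)·3.9920) / (5) = 1.5952;  v ← (1−ω)·0.0000 + ω·1.5952 = 2.4885

(3.9920, 2.4885)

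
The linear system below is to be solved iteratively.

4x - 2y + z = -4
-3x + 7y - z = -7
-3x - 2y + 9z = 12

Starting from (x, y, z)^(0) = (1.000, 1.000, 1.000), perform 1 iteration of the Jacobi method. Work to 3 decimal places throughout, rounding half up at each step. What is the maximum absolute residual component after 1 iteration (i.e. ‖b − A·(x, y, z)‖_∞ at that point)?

8.109

Iteration 1:
  x = (-4 - (-2)·1.000 - (1)·1.000) / (4) = -0.750
  y = (-7 - (-3)·1.000 - (-1)·1.000) / (7) = -0.429
  z = (12 - (-3)·1.000 - (-2)·1.000) / (9) = 1.889
Residual b − A·x = (-3.747, -4.358, -8.109); ∞-norm = 8.109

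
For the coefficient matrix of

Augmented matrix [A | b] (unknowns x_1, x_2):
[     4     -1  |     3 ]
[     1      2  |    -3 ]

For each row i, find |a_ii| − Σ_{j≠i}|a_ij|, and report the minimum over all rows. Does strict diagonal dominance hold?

1

row 1: |4| − (1) = 3
row 2: |2| − (1) = 1
minimum over rows = 1 → strictly diagonally dominant (convergence guaranteed)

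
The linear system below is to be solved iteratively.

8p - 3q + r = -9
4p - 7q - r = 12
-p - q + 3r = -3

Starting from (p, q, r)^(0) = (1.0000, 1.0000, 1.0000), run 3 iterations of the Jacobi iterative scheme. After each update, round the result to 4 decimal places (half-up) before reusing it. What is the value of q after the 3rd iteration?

Iteration 1:
  p = (-9 - (-3)·1.0000 - (1)·1.0000) / (8) = -0.8750
  q = (12 - (4)·1.0000 - (-1)·1.0000) / (-7) = -1.2857
  r = (-3 - (-1)·1.0000 - (-1)·1.0000) / (3) = -0.3333
Iteration 2:
  p = (-9 - (-3)·-1.2857 - (1)·-0.3333) / (8) = -1.5655
  q = (12 - (4)·-0.8750 - (-1)·-0.3333) / (-7) = -2.1667
  r = (-3 - (-1)·-0.8750 - (-1)·-1.2857) / (3) = -1.7202
Iteration 3:
  p = (-9 - (-3)·-2.1667 - (1)·-1.7202) / (8) = -1.7225
  q = (12 - (4)·-1.5655 - (-1)·-1.7202) / (-7) = -2.3631
  r = (-3 - (-1)·-1.5655 - (-1)·-2.1667) / (3) = -2.2441

-2.3631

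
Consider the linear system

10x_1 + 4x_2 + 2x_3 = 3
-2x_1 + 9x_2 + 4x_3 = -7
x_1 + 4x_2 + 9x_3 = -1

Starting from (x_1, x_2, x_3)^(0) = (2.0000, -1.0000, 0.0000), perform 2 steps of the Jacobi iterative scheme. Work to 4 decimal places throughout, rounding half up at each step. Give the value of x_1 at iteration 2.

0.4111

Iteration 1:
  x_1 = (3 - (4)·-1.0000 - (2)·0.0000) / (10) = 0.7000
  x_2 = (-7 - (-2)·2.0000 - (4)·0.0000) / (9) = -0.3333
  x_3 = (-1 - (1)·2.0000 - (4)·-1.0000) / (9) = 0.1111
Iteration 2:
  x_1 = (3 - (4)·-0.3333 - (2)·0.1111) / (10) = 0.4111
  x_2 = (-7 - (-2)·0.7000 - (4)·0.1111) / (9) = -0.6716
  x_3 = (-1 - (1)·0.7000 - (4)·-0.3333) / (9) = -0.0408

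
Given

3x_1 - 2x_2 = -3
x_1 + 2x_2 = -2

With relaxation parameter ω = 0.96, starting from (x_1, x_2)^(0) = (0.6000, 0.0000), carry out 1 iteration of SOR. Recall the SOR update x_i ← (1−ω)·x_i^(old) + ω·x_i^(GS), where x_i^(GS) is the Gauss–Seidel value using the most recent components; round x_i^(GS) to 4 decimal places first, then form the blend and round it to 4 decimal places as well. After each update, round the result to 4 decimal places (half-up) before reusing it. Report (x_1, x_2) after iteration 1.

(-0.9360, -0.5107)

Iteration 1:
  x_1: GS value = (-3 - (-2)·0.0000) / (3) = -1.0000;  x_1 ← (1−ω)·0.6000 + ω·-1.0000 = -0.9360
  x_2: GS value = (-2 - (1)·-0.9360) / (2) = -0.5320;  x_2 ← (1−ω)·0.0000 + ω·-0.5320 = -0.5107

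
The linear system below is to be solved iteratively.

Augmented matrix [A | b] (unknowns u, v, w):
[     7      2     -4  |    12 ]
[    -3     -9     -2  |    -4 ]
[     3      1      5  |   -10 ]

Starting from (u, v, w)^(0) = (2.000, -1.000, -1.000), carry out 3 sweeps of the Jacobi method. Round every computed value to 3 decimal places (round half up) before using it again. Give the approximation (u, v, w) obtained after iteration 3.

Iteration 1:
  u = (12 - (2)·-1.000 - (-4)·-1.000) / (7) = 1.429
  v = (-4 - (-3)·2.000 - (-2)·-1.000) / (-9) = 0.000
  w = (-10 - (3)·2.000 - (1)·-1.000) / (5) = -3.000
Iteration 2:
  u = (12 - (2)·0.000 - (-4)·-3.000) / (7) = 0.000
  v = (-4 - (-3)·1.429 - (-2)·-3.000) / (-9) = 0.635
  w = (-10 - (3)·1.429 - (1)·0.000) / (5) = -2.857
Iteration 3:
  u = (12 - (2)·0.635 - (-4)·-2.857) / (7) = -0.100
  v = (-4 - (-3)·0.000 - (-2)·-2.857) / (-9) = 1.079
  w = (-10 - (3)·0.000 - (1)·0.635) / (5) = -2.127

(-0.100, 1.079, -2.127)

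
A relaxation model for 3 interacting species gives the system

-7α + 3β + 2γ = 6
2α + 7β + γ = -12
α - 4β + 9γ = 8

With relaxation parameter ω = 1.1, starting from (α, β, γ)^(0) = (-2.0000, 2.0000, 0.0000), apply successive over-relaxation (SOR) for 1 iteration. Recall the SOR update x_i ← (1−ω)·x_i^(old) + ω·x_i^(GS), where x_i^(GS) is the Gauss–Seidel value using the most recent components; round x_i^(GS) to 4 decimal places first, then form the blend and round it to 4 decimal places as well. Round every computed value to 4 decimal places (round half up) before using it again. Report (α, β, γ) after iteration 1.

(0.2000, -2.1485, -0.0970)

Iteration 1:
  α: GS value = (6 - (3)·2.0000 - (2)·0.0000) / (-7) = 0.0000;  α ← (1−ω)·-2.0000 + ω·0.0000 = 0.2000
  β: GS value = (-12 - (2)·0.2000 - (1)·0.0000) / (7) = -1.7714;  β ← (1−ω)·2.0000 + ω·-1.7714 = -2.1485
  γ: GS value = (8 - (1)·0.2000 - (-4)·-2.1485) / (9) = -0.0882;  γ ← (1−ω)·0.0000 + ω·-0.0882 = -0.0970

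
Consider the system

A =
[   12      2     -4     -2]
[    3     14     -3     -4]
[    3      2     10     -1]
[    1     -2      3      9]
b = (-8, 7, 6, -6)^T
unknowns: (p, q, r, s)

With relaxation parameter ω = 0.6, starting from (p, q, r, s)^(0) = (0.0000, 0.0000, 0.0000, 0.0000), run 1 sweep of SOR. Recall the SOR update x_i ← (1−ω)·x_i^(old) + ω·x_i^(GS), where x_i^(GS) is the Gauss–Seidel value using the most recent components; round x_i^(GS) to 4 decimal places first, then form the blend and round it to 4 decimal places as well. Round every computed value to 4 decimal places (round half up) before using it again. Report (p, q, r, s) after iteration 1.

Iteration 1:
  p: GS value = (-8 - (2)·0.0000 - (-4)·0.0000 - (-2)·0.0000) / (12) = -0.6667;  p ← (1−ω)·0.0000 + ω·-0.6667 = -0.4000
  q: GS value = (7 - (3)·-0.4000 - (-3)·0.0000 - (-4)·0.0000) / (14) = 0.5857;  q ← (1−ω)·0.0000 + ω·0.5857 = 0.3514
  r: GS value = (6 - (3)·-0.4000 - (2)·0.3514 - (-1)·0.0000) / (10) = 0.6497;  r ← (1−ω)·0.0000 + ω·0.6497 = 0.3898
  s: GS value = (-6 - (1)·-0.4000 - (-2)·0.3514 - (3)·0.3898) / (9) = -0.6741;  s ← (1−ω)·0.0000 + ω·-0.6741 = -0.4045

(-0.4000, 0.3514, 0.3898, -0.4045)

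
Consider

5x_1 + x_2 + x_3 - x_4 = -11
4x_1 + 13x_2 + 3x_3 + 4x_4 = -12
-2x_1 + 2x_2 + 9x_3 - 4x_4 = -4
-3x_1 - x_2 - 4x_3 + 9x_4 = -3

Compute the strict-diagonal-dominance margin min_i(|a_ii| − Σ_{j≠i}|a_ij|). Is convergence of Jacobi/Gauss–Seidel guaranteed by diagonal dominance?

1

row 1: |5| − (1+1+1) = 2
row 2: |13| − (4+3+4) = 2
row 3: |9| − (2+2+4) = 1
row 4: |9| − (3+1+4) = 1
minimum over rows = 1 → strictly diagonally dominant (convergence guaranteed)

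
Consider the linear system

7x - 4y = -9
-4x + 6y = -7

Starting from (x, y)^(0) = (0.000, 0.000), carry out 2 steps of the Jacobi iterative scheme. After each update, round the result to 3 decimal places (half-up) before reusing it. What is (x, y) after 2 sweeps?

Iteration 1:
  x = (-9 - (-4)·0.000) / (7) = -1.286
  y = (-7 - (-4)·0.000) / (6) = -1.167
Iteration 2:
  x = (-9 - (-4)·-1.167) / (7) = -1.953
  y = (-7 - (-4)·-1.286) / (6) = -2.024

(-1.953, -2.024)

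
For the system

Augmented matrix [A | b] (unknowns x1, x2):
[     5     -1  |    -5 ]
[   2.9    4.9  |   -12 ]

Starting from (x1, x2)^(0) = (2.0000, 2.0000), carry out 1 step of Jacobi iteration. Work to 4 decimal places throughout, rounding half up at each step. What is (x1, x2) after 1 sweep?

(-0.6000, -3.6327)

Iteration 1:
  x1 = (-5 - (-1)·2.0000) / (5) = -0.6000
  x2 = (-12 - (2.9)·2.0000) / (4.9) = -3.6327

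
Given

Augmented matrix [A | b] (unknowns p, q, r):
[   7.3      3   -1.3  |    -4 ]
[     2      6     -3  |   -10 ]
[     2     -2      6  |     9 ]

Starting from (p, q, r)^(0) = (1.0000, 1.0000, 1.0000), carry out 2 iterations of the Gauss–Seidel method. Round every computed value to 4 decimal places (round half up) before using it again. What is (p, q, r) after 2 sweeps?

Iteration 1:
  p = (-4 - (3)·1.0000 - (-1.3)·1.0000) / (7.3) = -0.7808
  q = (-10 - (2)·-0.7808 - (-3)·1.0000) / (6) = -0.9064
  r = (9 - (2)·-0.7808 - (-2)·-0.9064) / (6) = 1.4581
Iteration 2:
  p = (-4 - (3)·-0.9064 - (-1.3)·1.4581) / (7.3) = 0.0842
  q = (-10 - (2)·0.0842 - (-3)·1.4581) / (6) = -0.9657
  r = (9 - (2)·0.0842 - (-2)·-0.9657) / (6) = 1.1500

(0.0842, -0.9657, 1.1500)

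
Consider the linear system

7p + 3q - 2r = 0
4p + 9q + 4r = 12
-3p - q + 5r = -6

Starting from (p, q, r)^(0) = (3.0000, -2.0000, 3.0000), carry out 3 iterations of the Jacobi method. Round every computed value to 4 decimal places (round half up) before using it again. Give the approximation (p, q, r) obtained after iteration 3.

Iteration 1:
  p = (0 - (3)·-2.0000 - (-2)·3.0000) / (7) = 1.7143
  q = (12 - (4)·3.0000 - (4)·3.0000) / (9) = -1.3333
  r = (-6 - (-3)·3.0000 - (-1)·-2.0000) / (5) = 0.2000
Iteration 2:
  p = (0 - (3)·-1.3333 - (-2)·0.2000) / (7) = 0.6286
  q = (12 - (4)·1.7143 - (4)·0.2000) / (9) = 0.4825
  r = (-6 - (-3)·1.7143 - (-1)·-1.3333) / (5) = -0.4381
Iteration 3:
  p = (0 - (3)·0.4825 - (-2)·-0.4381) / (7) = -0.3320
  q = (12 - (4)·0.6286 - (4)·-0.4381) / (9) = 1.2487
  r = (-6 - (-3)·0.6286 - (-1)·0.4825) / (5) = -0.7263

(-0.3320, 1.2487, -0.7263)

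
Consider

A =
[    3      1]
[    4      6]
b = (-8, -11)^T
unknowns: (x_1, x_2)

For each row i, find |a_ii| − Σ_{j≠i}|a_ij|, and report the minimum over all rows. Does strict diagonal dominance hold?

2

row 1: |3| − (1) = 2
row 2: |6| − (4) = 2
minimum over rows = 2 → strictly diagonally dominant (convergence guaranteed)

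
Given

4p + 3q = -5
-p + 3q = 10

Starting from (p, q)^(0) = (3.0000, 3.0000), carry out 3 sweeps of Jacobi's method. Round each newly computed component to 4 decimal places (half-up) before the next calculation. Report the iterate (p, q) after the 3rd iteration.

Iteration 1:
  p = (-5 - (3)·3.0000) / (4) = -3.5000
  q = (10 - (-1)·3.0000) / (3) = 4.3333
Iteration 2:
  p = (-5 - (3)·4.3333) / (4) = -4.5000
  q = (10 - (-1)·-3.5000) / (3) = 2.1667
Iteration 3:
  p = (-5 - (3)·2.1667) / (4) = -2.8750
  q = (10 - (-1)·-4.5000) / (3) = 1.8333

(-2.8750, 1.8333)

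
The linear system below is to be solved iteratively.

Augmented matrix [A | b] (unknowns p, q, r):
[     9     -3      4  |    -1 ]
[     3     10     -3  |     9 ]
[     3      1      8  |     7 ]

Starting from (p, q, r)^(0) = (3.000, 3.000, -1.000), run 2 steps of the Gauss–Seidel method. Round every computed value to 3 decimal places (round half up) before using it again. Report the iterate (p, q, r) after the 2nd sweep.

Iteration 1:
  p = (-1 - (-3)·3.000 - (4)·-1.000) / (9) = 1.333
  q = (9 - (3)·1.333 - (-3)·-1.000) / (10) = 0.200
  r = (7 - (3)·1.333 - (1)·0.200) / (8) = 0.350
Iteration 2:
  p = (-1 - (-3)·0.200 - (4)·0.350) / (9) = -0.200
  q = (9 - (3)·-0.200 - (-3)·0.350) / (10) = 1.065
  r = (7 - (3)·-0.200 - (1)·1.065) / (8) = 0.817

(-0.200, 1.065, 0.817)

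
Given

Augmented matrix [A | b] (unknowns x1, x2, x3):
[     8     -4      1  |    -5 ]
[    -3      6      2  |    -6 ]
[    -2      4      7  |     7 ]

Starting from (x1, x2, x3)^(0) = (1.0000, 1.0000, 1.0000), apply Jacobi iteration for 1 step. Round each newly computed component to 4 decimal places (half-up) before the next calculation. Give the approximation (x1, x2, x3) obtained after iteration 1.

(-0.2500, -0.8333, 0.7143)

Iteration 1:
  x1 = (-5 - (-4)·1.0000 - (1)·1.0000) / (8) = -0.2500
  x2 = (-6 - (-3)·1.0000 - (2)·1.0000) / (6) = -0.8333
  x3 = (7 - (-2)·1.0000 - (4)·1.0000) / (7) = 0.7143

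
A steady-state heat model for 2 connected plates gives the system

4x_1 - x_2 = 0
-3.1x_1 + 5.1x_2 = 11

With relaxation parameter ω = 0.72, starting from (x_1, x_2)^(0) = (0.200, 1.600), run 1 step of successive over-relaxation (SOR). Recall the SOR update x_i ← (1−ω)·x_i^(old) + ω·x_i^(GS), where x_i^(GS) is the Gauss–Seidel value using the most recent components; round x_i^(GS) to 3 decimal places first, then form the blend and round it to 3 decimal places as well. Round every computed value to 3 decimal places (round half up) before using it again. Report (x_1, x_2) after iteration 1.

(0.344, 2.152)

Iteration 1:
  x_1: GS value = (0 - (-1)·1.600) / (4) = 0.400;  x_1 ← (1−ω)·0.200 + ω·0.400 = 0.344
  x_2: GS value = (11 - (-3.1)·0.344) / (5.1) = 2.366;  x_2 ← (1−ω)·1.600 + ω·2.366 = 2.152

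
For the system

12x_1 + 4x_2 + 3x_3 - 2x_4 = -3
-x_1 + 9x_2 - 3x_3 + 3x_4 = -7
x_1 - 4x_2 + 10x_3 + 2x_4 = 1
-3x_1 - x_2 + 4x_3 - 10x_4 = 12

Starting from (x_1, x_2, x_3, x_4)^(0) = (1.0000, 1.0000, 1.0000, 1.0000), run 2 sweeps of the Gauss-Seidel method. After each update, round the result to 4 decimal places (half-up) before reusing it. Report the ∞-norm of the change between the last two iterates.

0.6168

Iteration 1:
  x_1 = (-3 - (4)·1.0000 - (3)·1.0000 - (-2)·1.0000) / (12) = -0.6667
  x_2 = (-7 - (-1)·-0.6667 - (-3)·1.0000 - (3)·1.0000) / (9) = -0.8519
  x_3 = (1 - (1)·-0.6667 - (-4)·-0.8519 - (2)·1.0000) / (10) = -0.3741
  x_4 = (12 - (-3)·-0.6667 - (-1)·-0.8519 - (4)·-0.3741) / (-10) = -1.0644
Iteration 2:
  x_1 = (-3 - (4)·-0.8519 - (3)·-0.3741 - (-2)·-1.0644) / (12) = -0.0499
  x_2 = (-7 - (-1)·-0.0499 - (-3)·-0.3741 - (3)·-1.0644) / (9) = -0.5532
  x_3 = (1 - (1)·-0.0499 - (-4)·-0.5532 - (2)·-1.0644) / (10) = 0.0966
  x_4 = (12 - (-3)·-0.0499 - (-1)·-0.5532 - (4)·0.0966) / (-10) = -1.0911
Change: (0.6168, 0.2987, 0.4707, -0.0267) → max |·| = 0.6168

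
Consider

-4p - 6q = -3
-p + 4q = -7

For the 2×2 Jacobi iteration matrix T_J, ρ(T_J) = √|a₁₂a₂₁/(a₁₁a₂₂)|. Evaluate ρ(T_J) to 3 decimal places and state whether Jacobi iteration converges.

a₁₂a₂₁/(a₁₁a₂₂) = (-6)·(-1) / ((-4)·(4)) = -0.375000
ρ = √|-0.375000| = √0.375000 = 0.612
ρ < 1, so Jacobi converges

0.612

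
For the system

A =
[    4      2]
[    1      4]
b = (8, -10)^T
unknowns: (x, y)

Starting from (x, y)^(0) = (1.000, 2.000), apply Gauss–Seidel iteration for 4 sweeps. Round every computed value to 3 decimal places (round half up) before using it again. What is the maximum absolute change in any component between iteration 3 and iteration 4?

Iteration 1:
  x = (8 - (2)·2.000) / (4) = 1.000
  y = (-10 - (1)·1.000) / (4) = -2.750
Iteration 2:
  x = (8 - (2)·-2.750) / (4) = 3.375
  y = (-10 - (1)·3.375) / (4) = -3.344
Iteration 3:
  x = (8 - (2)·-3.344) / (4) = 3.672
  y = (-10 - (1)·3.672) / (4) = -3.418
Iteration 4:
  x = (8 - (2)·-3.418) / (4) = 3.709
  y = (-10 - (1)·3.709) / (4) = -3.427
Change: (0.037, -0.009) → max |·| = 0.037

0.037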